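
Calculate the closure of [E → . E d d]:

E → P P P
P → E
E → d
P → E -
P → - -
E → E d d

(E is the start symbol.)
{ [E → . E d d], [E → . P P P], [E → . d], [P → . - -], [P → . E -], [P → . E] }

To compute CLOSURE, for each item [A → α.Bβ] where B is a non-terminal, add [B → .γ] for all productions B → γ; repeat for the newly added items until nothing changes.

Start with: [E → . E d d]
  [E → . E d d] has the dot before E: add [E → . P P P], [E → . d]
  [E → . P P P] has the dot before P: add [P → . E], [P → . E -], [P → . - -]
No further items can be added.

CLOSURE = { [E → . E d d], [E → . P P P], [E → . d], [P → . - -], [P → . E -], [P → . E] }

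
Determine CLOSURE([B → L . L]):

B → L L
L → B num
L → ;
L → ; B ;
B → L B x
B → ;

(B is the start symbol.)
To compute CLOSURE, for each item [A → α.Bβ] where B is a non-terminal, add [B → .γ] for all productions B → γ; repeat for the newly added items until nothing changes.

Start with: [B → L . L]
  [B → L . L] has the dot before L: add [L → . B num], [L → . ;], [L → . ; B ;]
  [L → . B num] has the dot before B: add [B → . L L], [B → . L B x], [B → . ;]
No further items can be added.

CLOSURE = { [B → . ;], [B → . L B x], [B → . L L], [B → L . L], [L → . ; B ;], [L → . ;], [L → . B num] }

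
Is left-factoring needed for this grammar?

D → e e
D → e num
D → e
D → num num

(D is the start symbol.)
Yes, D has productions with common prefix 'e'

Left-factoring is needed when two productions for the same non-terminal
share a common prefix on the right-hand side.

Productions for D:
  D → e e
  D → e num
  D → e
  D → num num

Found common prefix 'e' in productions for D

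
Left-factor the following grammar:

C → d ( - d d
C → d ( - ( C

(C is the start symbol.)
C → d ( - C'
C' → d d
C' → ( C

Left-factoring transforms A → αβ₁ | αβ₂ into A → αA' and A' → β₁ | β₂
(α is the longest common prefix among the alternatives). Repeat until
no nonterminal has two alternatives with a common prefix.

Round 1: C has alternatives sharing prefix 'd ( -'. Introduce C': C → d ( - C'
  Add: C' → d d
  Add: C' → ( C

No remaining common prefixes — done.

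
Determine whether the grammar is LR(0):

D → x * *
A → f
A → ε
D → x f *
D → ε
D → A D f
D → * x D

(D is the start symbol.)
No. Shift-reduce conflict between [A → .] and [A → . f]

A grammar is LR(0) if no state in the canonical LR(0) collection has:
  - both a shift item (dot before a terminal) and a complete item (shift-reduce conflict), or
  - two or more complete items (reduce-reduce conflict; the accept item [D' → D .] counts as a complete item here).

Augment with D' → D and build the canonical LR(0) collection (I0 = CLOSURE({[D' → . D]}), then GOTO on every symbol after a dot until no new states appear). It has 14 states:
  I0: { [A → . f], [A → .], [D → . * x D], [D → . A D f], [D → . x * *], [D → . x f *], [D → .], [D' → . D] }  — shift, 2 reduces
  I1: { [D → * . x D] }  — shift
  I2: { [A → . f], [A → .], [D → . * x D], [D → . A D f], [D → . x * *], [D → . x f *], [D → .], [D → A . D f] }  — shift, 2 reduces
  I3: { [D' → D .] }  — accept
  I4: { [A → f .] }  — reduce
  I5: { [D → x . * *], [D → x . f *] }  — shift
  I6: { [D → x * . *] }  — shift
  I7: { [D → x f . *] }  — shift
  I8: { [D → x f * .] }  — reduce
  I9: { [D → x * * .] }  — reduce
  I10: { [D → A D . f] }  — shift
  I11: { [D → A D f .] }  — reduce
  I12: { [A → . f], [A → .], [D → * x . D], [D → . * x D], [D → . A D f], [D → . x * *], [D → . x f *], [D → .] }  — shift, 2 reduces
  I13: { [D → * x D .] }  — reduce

Conflict in state I0:
  Shift-reduce conflict between [A → .] and [A → . f]
So the grammar is NOT LR(0).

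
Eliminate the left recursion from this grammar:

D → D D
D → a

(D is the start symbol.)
D → a D'
D' → D D'
D' → ε

D is directly left-recursive. The standard transformation for
  A → A α₁ | ... | A α_m | β₁ | ... | β_n
is
  A  → β₁ A' | ... | β_n A'
  A' → α₁ A' | ... | α_m A' | ε

D → a becomes D → a D'
D → D D becomes D' → D D'
Add D' → ε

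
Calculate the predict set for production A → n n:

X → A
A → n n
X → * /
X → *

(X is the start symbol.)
{ 'n' }

PREDICT(A → n n) = (FIRST(RHS) \ {ε}) ∪ (FOLLOW(A) if ε ∈ FIRST(RHS), i.e. RHS ⇒* ε)
FIRST(n n) = { 'n' }
ε ∉ FIRST(n n), so FOLLOW(A) is not added.
PREDICT(A → n n) = { 'n' }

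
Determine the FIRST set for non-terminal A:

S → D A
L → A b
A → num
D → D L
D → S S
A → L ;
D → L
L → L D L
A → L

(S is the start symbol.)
{ 'num' }

FIRST sets of the other non-terminals involved (by the same procedure, iterated to a fixed point):
  FIRST(L) = { 'num' }

From A → num:
  - num is a terminal: add 'num' and stop
From A → L ;:
  - L is a non-terminal: add FIRST(L) \ {ε} = { 'num' }
    L is not nullable, so stop
From A → L:
  - L is a non-terminal: add FIRST(L) \ {ε} = { 'num' }
    L is not nullable, so stop

Collecting: FIRST(A) = { 'num' }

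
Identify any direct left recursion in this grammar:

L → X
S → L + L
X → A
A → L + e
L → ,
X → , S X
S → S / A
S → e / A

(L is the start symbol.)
Yes, S is left-recursive

L → X: starts with X
S → L + L: starts with L
X → A: starts with A
A → L + e: starts with L
L → ,: starts with ','
X → , S X: starts with ','
S → S / A: LEFT RECURSIVE (starts with S)
S → e / A: starts with e

The grammar has direct left recursion on: S.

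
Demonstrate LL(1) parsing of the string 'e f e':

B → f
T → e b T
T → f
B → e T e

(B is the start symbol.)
LL(1) parsing maintains a stack (initially the start symbol over $) and the input. At each step: if the stack top is a terminal, match it against the current input token; if it is a non-terminal N, replace it with the RHS of M[N, lookahead] (the unique production whose predict set contains the lookahead).

Stack is shown with the top on the left.

Stack    Input    Action
------------------------
B $      e f e $  output B → e T e
e T e $  e f e $  match 'e'
T e $    f e $    output T → f
f e $    f e $    match 'f'
e $      e $      match 'e'
$        $        accept

The string is accepted.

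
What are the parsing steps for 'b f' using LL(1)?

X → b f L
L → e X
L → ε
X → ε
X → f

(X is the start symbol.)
LL(1) parsing maintains a stack (initially the start symbol over $) and the input. At each step: if the stack top is a terminal, match it against the current input token; if it is a non-terminal N, replace it with the RHS of M[N, lookahead] (the unique production whose predict set contains the lookahead).

Stack is shown with the top on the left.

Stack    Input  Action
----------------------
X $      b f $  output X → b f L
b f L $  b f $  match 'b'
f L $    f $    match 'f'
L $      $      output L → ε
$        $      accept

The string is accepted.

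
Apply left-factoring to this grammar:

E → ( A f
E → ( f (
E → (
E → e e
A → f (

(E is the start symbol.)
Left-factoring transforms A → αβ₁ | αβ₂ into A → αA' and A' → β₁ | β₂
(α is the longest common prefix among the alternatives). Repeat until
no nonterminal has two alternatives with a common prefix.

Round 1: E has alternatives sharing prefix '('. Introduce E': E → ( E'
  Add: E' → A f
  Add: E' → f (
  Add: E' → ε

No remaining common prefixes — done.

Resulting grammar:
E → ( E'
E' → A f
E' → f (
E' → ε
E → e e
A → f (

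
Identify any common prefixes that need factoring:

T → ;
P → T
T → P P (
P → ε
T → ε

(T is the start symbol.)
No, left-factoring is not needed

Left-factoring is needed when two productions for the same non-terminal
share a common prefix on the right-hand side.

Productions for T:
  T → ;
  T → P P (
  T → ε
Productions for P:
  P → T
  P → ε

No common prefixes found.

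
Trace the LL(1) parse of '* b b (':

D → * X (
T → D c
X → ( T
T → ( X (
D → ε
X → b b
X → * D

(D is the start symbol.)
Stack is shown with the top on the left.

Stack    Input      Action
--------------------------
D $      * b b ( $  output D → * X (
* X ( $  * b b ( $  match '*'
X ( $    b b ( $    output X → b b
b b ( $  b b ( $    match 'b'
b ( $    b ( $      match 'b'
( $      ( $        match '('
$        $          accept

The string is accepted.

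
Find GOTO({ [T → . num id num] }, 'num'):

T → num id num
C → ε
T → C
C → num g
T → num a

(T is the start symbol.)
GOTO(I, 'num') = CLOSURE({ [A → αX.β] : [A → α.Xβ] ∈ I, X = 'num' })

Items with dot before 'num', with the dot advanced:
  [T → . num id num] → [T → num . id num]
Closure adds nothing (no advanced item has the dot before a non-terminal).

GOTO = { [T → num . id num] }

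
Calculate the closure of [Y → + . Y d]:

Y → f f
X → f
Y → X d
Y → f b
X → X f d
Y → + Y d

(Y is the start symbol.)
{ [X → . X f d], [X → . f], [Y → + . Y d], [Y → . + Y d], [Y → . X d], [Y → . f b], [Y → . f f] }

Start with: [Y → + . Y d]
  [Y → + . Y d] has the dot before Y: add [Y → . f f], [Y → . X d], [Y → . f b], [Y → . + Y d]
  [Y → . X d] has the dot before X: add [X → . f], [X → . X f d]
No further items can be added.

CLOSURE = { [X → . X f d], [X → . f], [Y → + . Y d], [Y → . + Y d], [Y → . X d], [Y → . f b], [Y → . f f] }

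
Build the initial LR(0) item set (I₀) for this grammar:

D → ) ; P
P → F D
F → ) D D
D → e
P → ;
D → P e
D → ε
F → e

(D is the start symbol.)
{ [D → . ) ; P], [D → . P e], [D → . e], [D → .], [D' → . D], [F → . ) D D], [F → . e], [P → . ;], [P → . F D] }

First, augment the grammar with D' → D
I₀ = CLOSURE({ [D' → . D] }):
  [D' → . D] has the dot before D: add [D → . ) ; P], [D → . e], [D → . P e], [D → .]
  [D → . P e] has the dot before P: add [P → . F D], [P → . ;]
  [P → . F D] has the dot before F: add [F → . ) D D], [F → . e]
No further items can be added.

I₀ = { [D → . ) ; P], [D → . P e], [D → . e], [D → .], [D' → . D], [F → . ) D D], [F → . e], [P → . ;], [P → . F D] }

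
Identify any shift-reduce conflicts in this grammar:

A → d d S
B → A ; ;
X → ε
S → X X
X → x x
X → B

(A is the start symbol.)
A shift-reduce conflict occurs when an LR(0) state has both:
  - a complete (reduce) item [A → α .] (dot at the end), and
  - a shift item [B → β . c γ] (dot before a terminal).

Augment with A' → A and build the canonical LR(0) collection (I0 = CLOSURE({[A' → . A]}), then GOTO on every symbol after a dot until no new states appear). It has 13 states:
  I0: { [A → . d d S], [A' → . A] }  — shift
  I1: { [A' → A .] }  — accept
  I2: { [A → d . d S] }  — shift
  I3: { [A → . d d S], [A → d d . S], [B → . A ; ;], [S → . X X], [X → . B], [X → . x x], [X → .] }  — shift, reduce
  I4: { [B → A . ; ;] }  — shift
  I5: { [X → B .] }  — reduce
  I6: { [A → d d S .] }  — reduce
  I7: { [A → . d d S], [B → . A ; ;], [S → X . X], [X → . B], [X → . x x], [X → .] }  — shift, reduce
  I8: { [X → x . x] }  — shift
  I9: { [X → x x .] }  — reduce
  I10: { [S → X X .] }  — reduce
  I11: { [B → A ; . ;] }  — shift
  I12: { [B → A ; ; .] }  — reduce

I3 contains reduce item [X → .] and shift items [A → . d d S], [X → . x x] — shift-reduce conflict.
I7 contains reduce item [X → .] and shift items [A → . d d S], [X → . x x] — shift-reduce conflict.

Answer: Yes — I3: [X → .] vs [A → . d d S]; I7: [X → .] vs [A → . d d S]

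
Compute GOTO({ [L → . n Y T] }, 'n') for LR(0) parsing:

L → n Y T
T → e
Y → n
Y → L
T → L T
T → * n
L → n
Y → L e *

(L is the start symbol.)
GOTO(I, 'n') = CLOSURE({ [A → αX.β] : [A → α.Xβ] ∈ I, X = 'n' })

Items with dot before 'n', with the dot advanced:
  [L → . n Y T] → [L → n . Y T]
Closure of the advanced items:
  [L → n . Y T] has the dot before Y: add [Y → . n], [Y → . L], [Y → . L e *]
  [Y → . L] has the dot before L: add [L → . n Y T], [L → . n]

GOTO = { [L → . n Y T], [L → . n], [L → n . Y T], [Y → . L e *], [Y → . L], [Y → . n] }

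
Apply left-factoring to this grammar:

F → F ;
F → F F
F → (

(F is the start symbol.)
F → F F'
F' → ;
F' → F
F → (

Left-factoring transforms A → αβ₁ | αβ₂ into A → αA' and A' → β₁ | β₂
(α is the longest common prefix among the alternatives). Repeat until
no nonterminal has two alternatives with a common prefix.

Round 1: F has alternatives sharing prefix 'F'. Introduce F': F → F F'
  Add: F' → ;
  Add: F' → F

No remaining common prefixes — done.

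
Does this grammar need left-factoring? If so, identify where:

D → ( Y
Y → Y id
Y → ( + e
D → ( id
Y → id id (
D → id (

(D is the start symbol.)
Yes, D has productions with common prefix '('

Left-factoring is needed when two productions for the same non-terminal
share a common prefix on the right-hand side.

Productions for D:
  D → ( Y
  D → ( id
  D → id (
Productions for Y:
  Y → Y id
  Y → ( + e
  Y → id id (

Found common prefix '(' in productions for D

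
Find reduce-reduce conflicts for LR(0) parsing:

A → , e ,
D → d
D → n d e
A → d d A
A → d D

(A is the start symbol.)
Augment with A' → A and build the canonical LR(0) collection (I0 = CLOSURE({[A' → . A]}), then GOTO on every symbol after a dot until no new states appear). It has 12 states:
  I0: { [A → . , e ,], [A → . d D], [A → . d d A], [A' → . A] }  — shift
  I1: { [A → , . e ,] }  — shift
  I2: { [A' → A .] }  — accept
  I3: { [A → d . D], [A → d . d A], [D → . d], [D → . n d e] }  — shift
  I4: { [A → d D .] }  — reduce
  I5: { [A → . , e ,], [A → . d D], [A → . d d A], [A → d d . A], [D → d .] }  — shift, reduce
  I6: { [D → n . d e] }  — shift
  I7: { [D → n d . e] }  — shift
  I8: { [D → n d e .] }  — reduce
  I9: { [A → d d A .] }  — reduce
  I10: { [A → , e . ,] }  — shift
  I11: { [A → , e , .] }  — reduce

No state contains more than one complete item.

Answer: No reduce-reduce conflicts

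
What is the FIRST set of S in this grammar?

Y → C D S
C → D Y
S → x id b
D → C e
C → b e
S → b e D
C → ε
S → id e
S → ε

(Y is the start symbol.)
{ 'b', 'id', 'x', ε }

To compute FIRST(S), examine every production with S on the left-hand side, reading each right-hand side left to right until a non-nullable symbol is reached.

From S → x id b:
  - x is a terminal: add 'x' and stop
From S → b e D:
  - b is a terminal: add 'b' and stop
From S → id e:
  - id is a terminal: add 'id' and stop
From S → ε:
  - ε-production, so ε ∈ FIRST(S)

Collecting: FIRST(S) = { 'b', 'id', 'x', ε }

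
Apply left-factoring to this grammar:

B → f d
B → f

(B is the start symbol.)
Left-factoring transforms A → αβ₁ | αβ₂ into A → αA' and A' → β₁ | β₂
(α is the longest common prefix among the alternatives). Repeat until
no nonterminal has two alternatives with a common prefix.

Round 1: B has alternatives sharing prefix 'f'. Introduce B': B → f B'
  Add: B' → d
  Add: B' → ε

No remaining common prefixes — done.

Resulting grammar:
B → f B'
B' → d
B' → ε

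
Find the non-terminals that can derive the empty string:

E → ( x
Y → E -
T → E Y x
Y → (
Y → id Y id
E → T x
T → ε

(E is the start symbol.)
{ 'T' }

ε-productions: T → ε
So T is immediately nullable.
No further non-terminal can be added: every production for the remaining non-terminals contains a terminal or a non-nullable non-terminal.
Nullable = { 'T' }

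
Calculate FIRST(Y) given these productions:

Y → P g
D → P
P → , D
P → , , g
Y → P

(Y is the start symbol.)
{ ',' }

To compute FIRST(Y), examine every production with Y on the left-hand side, reading each right-hand side left to right until a non-nullable symbol is reached.

FIRST sets of the other non-terminals involved (by the same procedure, iterated to a fixed point):
  FIRST(P) = { ',' }

From Y → P g:
  - P is a non-terminal: add FIRST(P) \ {ε} = { ',' }
    P is not nullable, so stop
From Y → P:
  - P is a non-terminal: add FIRST(P) \ {ε} = { ',' }
    P is not nullable, so stop

Collecting: FIRST(Y) = { ',' }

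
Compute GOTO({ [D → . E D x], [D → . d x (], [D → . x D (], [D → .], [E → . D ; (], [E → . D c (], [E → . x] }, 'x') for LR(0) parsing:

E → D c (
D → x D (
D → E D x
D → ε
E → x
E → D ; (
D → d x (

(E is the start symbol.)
GOTO(I, 'x') = CLOSURE({ [A → αX.β] : [A → α.Xβ] ∈ I, X = 'x' })

Items with dot before 'x', with the dot advanced:
  [D → . x D (] → [D → x . D (]
  [E → . x] → [E → x .]
Closure of the advanced items:
  [D → x . D (] has the dot before D: add [D → . x D (], [D → . E D x], [D → .], [D → . d x (]
  [D → . E D x] has the dot before E: add [E → . D c (], [E → . x], [E → . D ; (]

GOTO = { [D → . E D x], [D → . d x (], [D → . x D (], [D → .], [D → x . D (], [E → . D ; (], [E → . D c (], [E → . x], [E → x .] }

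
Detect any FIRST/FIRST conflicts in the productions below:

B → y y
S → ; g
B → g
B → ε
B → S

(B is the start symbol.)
No FIRST/FIRST conflicts.

A FIRST/FIRST conflict occurs when two productions N → α and N → β for the same non-terminal have FIRST(α) ∩ FIRST(β) ≠ ∅ (with ε ∈ FIRST of a nullable right-hand side, so two nullable alternatives also conflict).

FIRST sets of the non-terminals at (or reachable through a nullable prefix from) the front of some alternative:
  FIRST(S) = { ';' }

Productions for B:
  B → y y: FIRST = { 'y' }
  B → g: FIRST = { 'g' }
  B → ε: FIRST = { ε }
  B → S: FIRST = { ';' }
S has only one production, so no FIRST/FIRST conflict is possible there.

All alternatives of each non-terminal have pairwise disjoint FIRST sets.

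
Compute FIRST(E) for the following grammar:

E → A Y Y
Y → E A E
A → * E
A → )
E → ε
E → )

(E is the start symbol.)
To compute FIRST(E), examine every production with E on the left-hand side, reading each right-hand side left to right until a non-nullable symbol is reached.

FIRST sets of the other non-terminals involved (by the same procedure, iterated to a fixed point):
  FIRST(A) = { ')', '*' }

From E → A Y Y:
  - A is a non-terminal: add FIRST(A) \ {ε} = { ')', '*' }
    A is not nullable, so stop
From E → ε:
  - ε-production, so ε ∈ FIRST(E)
From E → ):
  - ')' is a terminal: add ')' and stop

Collecting: FIRST(E) = { ')', '*', ε }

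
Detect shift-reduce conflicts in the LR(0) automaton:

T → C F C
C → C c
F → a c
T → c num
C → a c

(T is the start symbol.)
Yes — I11: [T → C F C .] vs [C → C . c]

A shift-reduce conflict occurs when an LR(0) state has both:
  - a complete (reduce) item [A → α .] (dot at the end), and
  - a shift item [B → β . c γ] (dot before a terminal).

Augment with T' → T and build the canonical LR(0) collection (I0 = CLOSURE({[T' → . T]}), then GOTO on every symbol after a dot until no new states appear). It has 12 states:
  I0: { [C → . C c], [C → . a c], [T → . C F C], [T → . c num], [T' → . T] }  — shift
  I1: { [C → C . c], [F → . a c], [T → C . F C] }  — shift
  I2: { [T' → T .] }  — accept
  I3: { [C → a . c] }  — shift
  I4: { [T → c . num] }  — shift
  I5: { [T → c num .] }  — reduce
  I6: { [C → a c .] }  — reduce
  I7: { [C → . C c], [C → . a c], [T → C F . C] }  — shift
  I8: { [F → a . c] }  — shift
  I9: { [C → C c .] }  — reduce
  I10: { [F → a c .] }  — reduce
  I11: { [C → C . c], [T → C F C .] }  — shift, reduce

I11 contains reduce item [T → C F C .] and shift item [C → C . c] — shift-reduce conflict.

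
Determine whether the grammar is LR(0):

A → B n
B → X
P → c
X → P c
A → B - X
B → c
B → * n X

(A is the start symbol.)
No. Reduce-reduce conflict: [B → c .] and [P → c .]

Augment with A' → A and build the canonical LR(0) collection (I0 = CLOSURE({[A' → . A]}), then GOTO on every symbol after a dot until no new states appear). It has 14 states:
  I0: { [A → . B - X], [A → . B n], [A' → . A], [B → . * n X], [B → . X], [B → . c], [P → . c], [X → . P c] }  — shift
  I1: { [B → * . n X] }  — shift
  I2: { [A' → A .] }  — accept
  I3: { [A → B . - X], [A → B . n] }  — shift
  I4: { [X → P . c] }  — shift
  I5: { [B → X .] }  — reduce
  I6: { [B → c .], [P → c .] }  — 2 reduces
  I7: { [X → P c .] }  — reduce
  I8: { [A → B - . X], [P → . c], [X → . P c] }  — shift
  I9: { [A → B n .] }  — reduce
  I10: { [A → B - X .] }  — reduce
  I11: { [P → c .] }  — reduce
  I12: { [B → * n . X], [P → . c], [X → . P c] }  — shift
  I13: { [B → * n X .] }  — reduce

Conflict in state I6:
  Reduce-reduce conflict: [B → c .] and [P → c .]
So the grammar is NOT LR(0).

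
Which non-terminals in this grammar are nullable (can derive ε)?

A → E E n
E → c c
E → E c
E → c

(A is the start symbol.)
A non-terminal is nullable if it can derive ε (the empty string): either it has an ε-production, or it has a production whose right-hand side consists entirely of nullable non-terminals.

There are no ε-productions, so no non-terminal can derive ε.
No non-terminals are nullable.

Answer: None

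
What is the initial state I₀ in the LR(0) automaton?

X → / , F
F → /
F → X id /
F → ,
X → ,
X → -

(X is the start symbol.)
First, augment the grammar with X' → X
I₀ = CLOSURE({ [X' → . X] }):
  [X' → . X] has the dot before X: add [X → . / , F], [X → . ,], [X → . -]
No further items can be added.

I₀ = { [X → . ,], [X → . -], [X → . / , F], [X' → . X] }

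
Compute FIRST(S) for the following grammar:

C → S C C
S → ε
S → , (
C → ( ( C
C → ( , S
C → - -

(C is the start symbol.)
{ ',', ε }

From S → ε:
  - ε-production, so ε ∈ FIRST(S)
From S → , (:
  - ',' is a terminal: add ',' and stop

Collecting: FIRST(S) = { ',', ε }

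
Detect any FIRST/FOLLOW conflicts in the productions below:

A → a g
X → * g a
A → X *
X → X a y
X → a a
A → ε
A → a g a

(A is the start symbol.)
A FIRST/FOLLOW conflict occurs when a non-terminal N has a nullable alternative N → β (β ⇒* ε) and another alternative N → α with FIRST(α) ∩ FOLLOW(N) ≠ ∅: on such a lookahead the parser cannot decide between expanding α and letting N vanish via β.

Nullable non-terminals: A.
FIRST sets used below: FIRST(X) = { '*', 'a' }

A: nullable alternative(s) A → ε; FOLLOW(A) = { $ }
  A → a g: FIRST \ {ε} = { 'a' } — disjoint from FOLLOW(A)
  A → X *: FIRST \ {ε} = { '*', 'a' } — disjoint from FOLLOW(A)
  A → ε: FIRST \ {ε} = { } — this is the only nullable alternative, skip
  A → a g a: FIRST \ {ε} = { 'a' } — disjoint from FOLLOW(A)

X has no nullable alternative, so no FIRST/FOLLOW check is needed there.

No FIRST/FOLLOW conflicts found.

Answer: No FIRST/FOLLOW conflicts.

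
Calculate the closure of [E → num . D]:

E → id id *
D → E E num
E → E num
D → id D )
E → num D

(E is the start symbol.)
Start with: [E → num . D]
  [E → num . D] has the dot before D: add [D → . E E num], [D → . id D )]
  [D → . E E num] has the dot before E: add [E → . id id *], [E → . E num], [E → . num D]
No further items can be added.

CLOSURE = { [D → . E E num], [D → . id D )], [E → . E num], [E → . id id *], [E → . num D], [E → num . D] }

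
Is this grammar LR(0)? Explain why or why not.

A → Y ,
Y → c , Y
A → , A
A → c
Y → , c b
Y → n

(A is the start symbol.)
A grammar is LR(0) if no state in the canonical LR(0) collection has:
  - both a shift item (dot before a terminal) and a complete item (shift-reduce conflict), or
  - two or more complete items (reduce-reduce conflict; the accept item [A' → A .] counts as a complete item here).

Augment with A' → A and build the canonical LR(0) collection (I0 = CLOSURE({[A' → . A]}), then GOTO on every symbol after a dot until no new states appear). It has 15 states:
  I0: { [A → . , A], [A → . Y ,], [A → . c], [A' → . A], [Y → . , c b], [Y → . c , Y], [Y → . n] }  — shift
  I1: { [A → , . A], [A → . , A], [A → . Y ,], [A → . c], [Y → , . c b], [Y → . , c b], [Y → . c , Y], [Y → . n] }  — shift
  I2: { [A' → A .] }  — accept
  I3: { [A → Y . ,] }  — shift
  I4: { [A → c .], [Y → c . , Y] }  — shift, reduce
  I5: { [Y → n .] }  — reduce
  I6: { [Y → . , c b], [Y → . c , Y], [Y → . n], [Y → c , . Y] }  — shift
  I7: { [Y → , . c b] }  — shift
  I8: { [Y → c , Y .] }  — reduce
  I9: { [Y → c . , Y] }  — shift
  I10: { [Y → , c . b] }  — shift
  I11: { [Y → , c b .] }  — reduce
  I12: { [A → Y , .] }  — reduce
  I13: { [A → , A .] }  — reduce
  I14: { [A → c .], [Y → , c . b], [Y → c . , Y] }  — shift, reduce

Conflict in state I4:
  Shift-reduce conflict between [A → c .] and [Y → c . , Y]
So the grammar is NOT LR(0).

Answer: No. Shift-reduce conflict between [A → c .] and [Y → c . , Y]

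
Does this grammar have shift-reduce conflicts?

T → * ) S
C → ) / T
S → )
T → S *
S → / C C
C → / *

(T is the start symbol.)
No shift-reduce conflicts

A shift-reduce conflict occurs when an LR(0) state has both:
  - a complete (reduce) item [A → α .] (dot at the end), and
  - a shift item [B → β . c γ] (dot before a terminal).

Augment with T' → T and build the canonical LR(0) collection (I0 = CLOSURE({[T' → . T]}), then GOTO on every symbol after a dot until no new states appear). It has 16 states:
  I0: { [S → . )], [S → . / C C], [T → . * ) S], [T → . S *], [T' → . T] }  — shift
  I1: { [S → ) .] }  — reduce
  I2: { [T → * . ) S] }  — shift
  I3: { [C → . ) / T], [C → . / *], [S → / . C C] }  — shift
  I4: { [T → S . *] }  — shift
  I5: { [T' → T .] }  — accept
  I6: { [T → S * .] }  — reduce
  I7: { [C → ) . / T] }  — shift
  I8: { [C → / . *] }  — shift
  I9: { [C → . ) / T], [C → . / *], [S → / C . C] }  — shift
  I10: { [S → / C C .] }  — reduce
  I11: { [C → / * .] }  — reduce
  I12: { [C → ) / . T], [S → . )], [S → . / C C], [T → . * ) S], [T → . S *] }  — shift
  I13: { [C → ) / T .] }  — reduce
  I14: { [S → . )], [S → . / C C], [T → * ) . S] }  — shift
  I15: { [T → * ) S .] }  — reduce

No state contains both a complete item and a shift item.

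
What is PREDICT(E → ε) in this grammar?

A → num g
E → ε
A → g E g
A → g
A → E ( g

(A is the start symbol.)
{ '(', 'g' }

PREDICT(E → ε) = (FIRST(RHS) \ {ε}) ∪ (FOLLOW(E) if ε ∈ FIRST(RHS), i.e. RHS ⇒* ε)
The right-hand side is ε (FIRST(ε) = { ε }), so the predict set is FOLLOW(E) = { '(', 'g' }
PREDICT(E → ε) = { '(', 'g' }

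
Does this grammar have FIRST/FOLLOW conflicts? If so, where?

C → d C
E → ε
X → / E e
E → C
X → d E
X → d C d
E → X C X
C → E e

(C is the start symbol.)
A FIRST/FOLLOW conflict occurs when a non-terminal N has a nullable alternative N → β (β ⇒* ε) and another alternative N → α with FIRST(α) ∩ FOLLOW(N) ≠ ∅: on such a lookahead the parser cannot decide between expanding α and letting N vanish via β.

Nullable non-terminals: E.
FIRST sets used below: FIRST(C) = { '/', 'd', 'e' }, FIRST(X) = { '/', 'd' }

E: nullable alternative(s) E → ε; FOLLOW(E) = { '/', 'd', 'e' }
  E → ε: FIRST \ {ε} = { } — this is the only nullable alternative, skip
  E → C: FIRST \ {ε} = { '/', 'd', 'e' } — overlaps FOLLOW(E) on { '/', 'd', 'e' }: CONFLICT
  E → X C X: FIRST \ {ε} = { '/', 'd' } — overlaps FOLLOW(E) on { '/', 'd' }: CONFLICT

C, X have no nullable alternative, so no FIRST/FOLLOW check is needed there.

So the grammar has 2 FIRST/FOLLOW conflicts (marked CONFLICT above).

Answer: Yes. E → C with FOLLOW(E) on { '/', 'd', 'e' }; E → X C X with FOLLOW(E) on { '/', 'd' }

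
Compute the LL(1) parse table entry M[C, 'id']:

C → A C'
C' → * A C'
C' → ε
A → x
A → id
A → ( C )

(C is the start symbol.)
To find M[C, 'id'], we find productions for C where 'id' is in the predict set (PREDICT(N → α) = (FIRST(α) \ {ε}) ∪ (FOLLOW(N) if α ⇒* ε)).

Relevant sets:
  FIRST(A) = { '(', 'id', 'x' }

C → A C': PREDICT = { '(', 'id', 'x' }
  'id' is in predict set, so this production goes in M[C, 'id']

M[C, 'id'] = C → A C'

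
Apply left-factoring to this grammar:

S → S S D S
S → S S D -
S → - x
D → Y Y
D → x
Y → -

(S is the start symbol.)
Left-factoring transforms A → αβ₁ | αβ₂ into A → αA' and A' → β₁ | β₂
(α is the longest common prefix among the alternatives). Repeat until
no nonterminal has two alternatives with a common prefix.

Round 1: S has alternatives sharing prefix 'S S D'. Introduce S': S → S S D S'
  Add: S' → S
  Add: S' → -

No remaining common prefixes — done.

Resulting grammar:
S → S S D S'
S' → S
S' → -
S → - x
D → Y Y
D → x
Y → -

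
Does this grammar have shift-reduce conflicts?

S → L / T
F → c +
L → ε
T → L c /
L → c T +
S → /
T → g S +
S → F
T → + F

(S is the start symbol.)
A shift-reduce conflict occurs when an LR(0) state has both:
  - a complete (reduce) item [A → α .] (dot at the end), and
  - a shift item [B → β . c γ] (dot before a terminal).

Augment with S' → S and build the canonical LR(0) collection (I0 = CLOSURE({[S' → . S]}), then GOTO on every symbol after a dot until no new states appear). It has 22 states:
  I0: { [F → . c +], [L → . c T +], [L → .], [S → . /], [S → . F], [S → . L / T], [S' → . S] }  — shift, reduce
  I1: { [S → / .] }  — reduce
  I2: { [S → F .] }  — reduce
  I3: { [S → L . / T] }  — shift
  I4: { [S' → S .] }  — accept
  I5: { [F → c . +], [L → . c T +], [L → .], [L → c . T +], [T → . + F], [T → . L c /], [T → . g S +] }  — shift, reduce
  I6: { [F → . c +], [F → c + .], [T → + . F] }  — shift, reduce
  I7: { [T → L . c /] }  — shift
  I8: { [L → c T . +] }  — shift
  I9: { [L → . c T +], [L → .], [L → c . T +], [T → . + F], [T → . L c /], [T → . g S +] }  — shift, reduce
  I10: { [F → . c +], [L → . c T +], [L → .], [S → . /], [S → . F], [S → . L / T], [T → g . S +] }  — shift, reduce
  I11: { [T → g S . +] }  — shift
  I12: { [T → g S + .] }  — reduce
  I13: { [F → . c +], [T → + . F] }  — shift
  I14: { [T → + F .] }  — reduce
  I15: { [F → c . +] }  — shift
  I16: { [F → c + .] }  — reduce
  I17: { [L → c T + .] }  — reduce
  I18: { [T → L c . /] }  — shift
  I19: { [T → L c / .] }  — reduce
  I20: { [L → . c T +], [L → .], [S → L / . T], [T → . + F], [T → . L c /], [T → . g S +] }  — shift, reduce
  I21: { [S → L / T .] }  — reduce

I0 contains reduce item [L → .] and shift items [F → . c +], [L → . c T +], [S → . /] — shift-reduce conflict.
I5 contains reduce item [L → .] and shift items [F → c . +], [L → . c T +], [T → . + F], [T → . g S +] — shift-reduce conflict.
I6 contains reduce item [F → c + .] and shift item [F → . c +] — shift-reduce conflict.
I9 contains reduce item [L → .] and shift items [L → . c T +], [T → . + F], [T → . g S +] — shift-reduce conflict.
I10 contains reduce item [L → .] and shift items [F → . c +], [L → . c T +], [S → . /] — shift-reduce conflict.
I20 contains reduce item [L → .] and shift items [L → . c T +], [T → . + F], [T → . g S +] — shift-reduce conflict.

Answer: Yes — I0: [L → .] vs [F → . c +]; I5: [L → .] vs [F → c . +]; I6: [F → c + .] vs [F → . c +]; I9: [L → .] vs [L → . c T +]; I10: [L → .] vs [F → . c +]; I20: [L → .] vs [L → . c T +]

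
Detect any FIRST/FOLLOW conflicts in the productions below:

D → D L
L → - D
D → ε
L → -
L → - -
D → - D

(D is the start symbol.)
Yes. D → D L with FOLLOW(D) on { '-' }; D → '-' D with FOLLOW(D) on { '-' }

Nullable non-terminals: D.
FIRST sets used below: FIRST(D) = { '-', ε }, FIRST(L) = { '-' }

D: nullable alternative(s) D → ε; FOLLOW(D) = { $, '-' }
  D → D L: FIRST \ {ε} = { '-' } — overlaps FOLLOW(D) on { '-' }: CONFLICT
  D → ε: FIRST \ {ε} = { } — this is the only nullable alternative, skip
  D → - D: FIRST \ {ε} = { '-' } — overlaps FOLLOW(D) on { '-' }: CONFLICT

L has no nullable alternative, so no FIRST/FOLLOW check is needed there.

So the grammar has 2 FIRST/FOLLOW conflicts (marked CONFLICT above).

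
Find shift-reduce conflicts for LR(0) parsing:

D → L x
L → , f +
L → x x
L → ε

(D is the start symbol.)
Yes — I0: [L → .] vs [L → . , f +]

Augment with D' → D and build the canonical LR(0) collection (I0 = CLOSURE({[D' → . D]}), then GOTO on every symbol after a dot until no new states appear). It has 9 states:
  I0: { [D → . L x], [D' → . D], [L → . , f +], [L → . x x], [L → .] }  — shift, reduce
  I1: { [L → , . f +] }  — shift
  I2: { [D' → D .] }  — accept
  I3: { [D → L . x] }  — shift
  I4: { [L → x . x] }  — shift
  I5: { [L → x x .] }  — reduce
  I6: { [D → L x .] }  — reduce
  I7: { [L → , f . +] }  — shift
  I8: { [L → , f + .] }  — reduce

I0 contains reduce item [L → .] and shift items [L → . , f +], [L → . x x] — shift-reduce conflict.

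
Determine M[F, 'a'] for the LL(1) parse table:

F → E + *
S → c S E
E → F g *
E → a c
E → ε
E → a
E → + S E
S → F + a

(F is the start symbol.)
To find M[F, 'a'], we find productions for F where 'a' is in the predict set (PREDICT(N → α) = (FIRST(α) \ {ε}) ∪ (FOLLOW(N) if α ⇒* ε)).

Relevant sets:
  FIRST(E) = { '+', 'a', ε }

F → E + *: PREDICT = { '+', 'a' }
  'a' is in predict set, so this production goes in M[F, 'a']

M[F, 'a'] = F → E + *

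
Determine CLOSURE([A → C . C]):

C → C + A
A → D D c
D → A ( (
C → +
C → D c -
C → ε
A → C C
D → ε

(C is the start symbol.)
To compute CLOSURE, for each item [A → α.Bβ] where B is a non-terminal, add [B → .γ] for all productions B → γ; repeat for the newly added items until nothing changes.

Start with: [A → C . C]
  [A → C . C] has the dot before C: add [C → . C + A], [C → . +], [C → . D c -], [C → .]
  [C → . D c -] has the dot before D: add [D → . A ( (], [D → .]
  [D → . A ( (] has the dot before A: add [A → . D D c], [A → . C C]
No further items can be added.

CLOSURE = { [A → . C C], [A → . D D c], [A → C . C], [C → . +], [C → . C + A], [C → . D c -], [C → .], [D → . A ( (], [D → .] }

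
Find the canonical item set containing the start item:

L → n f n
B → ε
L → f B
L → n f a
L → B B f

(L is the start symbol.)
First, augment the grammar with L' → L
I₀ = CLOSURE({ [L' → . L] }):
  [L' → . L] has the dot before L: add [L → . n f n], [L → . f B], [L → . n f a], [L → . B B f]
  [L → . B B f] has the dot before B: add [B → .]
No further items can be added.

I₀ = { [B → .], [L → . B B f], [L → . f B], [L → . n f a], [L → . n f n], [L' → . L] }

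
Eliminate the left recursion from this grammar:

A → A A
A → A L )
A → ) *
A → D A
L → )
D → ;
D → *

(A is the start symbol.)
A → ) * A'
A → D A A'
A' → A A'
A' → L ) A'
A' → ε
L → )
D → ;
D → *

A is directly left-recursive. The standard transformation for
  A → A α₁ | ... | A α_m | β₁ | ... | β_n
is
  A  → β₁ A' | ... | β_n A'
  A' → α₁ A' | ... | α_m A' | ε

A → ) * becomes A → ) * A'
A → D A becomes A → D A A'
A → A A becomes A' → A A'
A → A L ) becomes A' → L ) A'
Add A' → ε

Productions for other non-terminals are unchanged:
  L → )
  D → ;
  D → *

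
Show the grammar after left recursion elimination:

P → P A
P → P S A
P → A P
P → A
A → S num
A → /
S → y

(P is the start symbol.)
P → A P P'
P → A P'
P' → A P'
P' → S A P'
P' → ε
A → S num
A → /
S → y

P is directly left-recursive. The standard transformation for
  A → A α₁ | ... | A α_m | β₁ | ... | β_n
is
  A  → β₁ A' | ... | β_n A'
  A' → α₁ A' | ... | α_m A' | ε

P → A P becomes P → A P P'
P → A becomes P → A P'
P → P A becomes P' → A P'
P → P S A becomes P' → S A P'
Add P' → ε

Productions for other non-terminals are unchanged:
  A → S num
  A → /
  S → y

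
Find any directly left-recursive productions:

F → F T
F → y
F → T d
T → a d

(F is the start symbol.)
Yes, F is left-recursive

F → F T: LEFT RECURSIVE (starts with F)
F → y: starts with y
F → T d: starts with T
T → a d: starts with a

The grammar has direct left recursion on: F.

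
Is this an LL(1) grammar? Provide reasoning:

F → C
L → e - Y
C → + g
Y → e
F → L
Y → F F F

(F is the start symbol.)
Relevant sets:
  FIRST(C) = { '+' }
  FIRST(L) = { 'e' }
  FIRST(F) = { '+', 'e' }

For F:
  PREDICT(F → C) = { '+' }
  PREDICT(F → L) = { 'e' }
For Y:
  PREDICT(Y → e) = { 'e' }
  PREDICT(Y → F F F) = { '+', 'e' }
L, C have a single production, so nothing to check there.

Conflict found: Predict set conflict for Y: { 'e' }
The grammar is NOT LL(1).

Answer: No. Predict set conflict for Y: { 'e' }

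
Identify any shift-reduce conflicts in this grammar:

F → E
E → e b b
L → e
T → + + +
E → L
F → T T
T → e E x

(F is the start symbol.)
Yes — I6: [L → e .] vs [E → . e b b]; I9: [L → e .] vs [E → e . b b]

A shift-reduce conflict occurs when an LR(0) state has both:
  - a complete (reduce) item [A → α .] (dot at the end), and
  - a shift item [B → β . c γ] (dot before a terminal).

Augment with F' → F and build the canonical LR(0) collection (I0 = CLOSURE({[F' → . F]}), then GOTO on every symbol after a dot until no new states appear). It has 16 states:
  I0: { [E → . L], [E → . e b b], [F → . E], [F → . T T], [F' → . F], [L → . e], [T → . + + +], [T → . e E x] }  — shift
  I1: { [T → + . + +] }  — shift
  I2: { [F → E .] }  — reduce
  I3: { [F' → F .] }  — accept
  I4: { [E → L .] }  — reduce
  I5: { [F → T . T], [T → . + + +], [T → . e E x] }  — shift
  I6: { [E → . L], [E → . e b b], [E → e . b b], [L → . e], [L → e .], [T → e . E x] }  — shift, reduce
  I7: { [T → e E . x] }  — shift
  I8: { [E → e b . b] }  — shift
  I9: { [E → e . b b], [L → e .] }  — shift, reduce
  I10: { [E → e b b .] }  — reduce
  I11: { [T → e E x .] }  — reduce
  I12: { [F → T T .] }  — reduce
  I13: { [E → . L], [E → . e b b], [L → . e], [T → e . E x] }  — shift
  I14: { [T → + + . +] }  — shift
  I15: { [T → + + + .] }  — reduce

I6 contains reduce item [L → e .] and shift items [E → . e b b], [E → e . b b], [L → . e] — shift-reduce conflict.
I9 contains reduce item [L → e .] and shift item [E → e . b b] — shift-reduce conflict.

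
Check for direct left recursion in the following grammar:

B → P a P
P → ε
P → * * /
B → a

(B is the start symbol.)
No direct left recursion

B → P a P: starts with P
P → ε: starts with ε
P → * * /: starts with '*'
B → a: starts with a

No direct left recursion found.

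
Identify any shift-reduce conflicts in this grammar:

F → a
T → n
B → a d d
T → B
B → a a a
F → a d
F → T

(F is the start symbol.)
Yes — I4: [F → a .] vs [B → a . a a]; I7: [F → a d .] vs [B → a d . d]

A shift-reduce conflict occurs when an LR(0) state has both:
  - a complete (reduce) item [A → α .] (dot at the end), and
  - a shift item [B → β . c γ] (dot before a terminal).

Augment with F' → F and build the canonical LR(0) collection (I0 = CLOSURE({[F' → . F]}), then GOTO on every symbol after a dot until no new states appear). It has 10 states:
  I0: { [B → . a a a], [B → . a d d], [F → . T], [F → . a d], [F → . a], [F' → . F], [T → . B], [T → . n] }  — shift
  I1: { [T → B .] }  — reduce
  I2: { [F' → F .] }  — accept
  I3: { [F → T .] }  — reduce
  I4: { [B → a . a a], [B → a . d d], [F → a . d], [F → a .] }  — shift, reduce
  I5: { [T → n .] }  — reduce
  I6: { [B → a a . a] }  — shift
  I7: { [B → a d . d], [F → a d .] }  — shift, reduce
  I8: { [B → a d d .] }  — reduce
  I9: { [B → a a a .] }  — reduce

I4 contains reduce item [F → a .] and shift items [B → a . a a], [B → a . d d], [F → a . d] — shift-reduce conflict.
I7 contains reduce item [F → a d .] and shift item [B → a d . d] — shift-reduce conflict.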